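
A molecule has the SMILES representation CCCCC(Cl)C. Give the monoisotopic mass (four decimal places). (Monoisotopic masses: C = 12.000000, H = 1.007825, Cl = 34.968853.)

120.0706

Atom tally by fragment:
  CH3 → C:1 H:3
  CH2 → C:1 H:2
  CH2 → C:1 H:2
  CH2 → C:1 H:2
  CH(Cl) → C:1 H:1 Cl:1
  CH3 → C:1 H:3
Element totals:
  C: 6
  H: 13
  Cl: 1
Molecular formula: C6H13Cl.
  M = 6(12.0) + 13(1.007825) + 34.968853
    = 72.000000 + 13.101725 + 34.968853 = 120.070578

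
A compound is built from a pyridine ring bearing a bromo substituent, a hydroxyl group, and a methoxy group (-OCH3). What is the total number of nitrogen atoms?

1

Atom tally by fragment:
  pyridine ring core → C:5 H:5 N:1
  (− 3 ring H displaced by substituents)
  + Br → Br:1
  + OH → O:1 H:1
  + OCH3 → C:1 H:3 O:1
Element totals:
  C: 6
  H: 6
  Br: 1
  N: 1
  O: 2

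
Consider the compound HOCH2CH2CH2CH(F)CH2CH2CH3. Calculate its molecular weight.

134.19 g/mol

Element totals:
  C: 7
  H: 15
  F: 1
  O: 1
Molecular formula: C7H15FO.
  M = 7(12.011) + 15(1.008) + 18.998 + 15.999
    = 84.077 + 15.120 + 18.998 + 15.999 = 134.194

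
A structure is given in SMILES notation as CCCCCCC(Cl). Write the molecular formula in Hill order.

Atom tally by fragment:
  CH3 → C:1 H:3
  CH2 → C:1 H:2
  CH2 → C:1 H:2
  CH2 → C:1 H:2
  CH2 → C:1 H:2
  CH2 → C:1 H:2
  CH2Cl → C:1 H:2 Cl:1
Element totals:
  C: 7
  H: 15
  Cl: 1

C7H15Cl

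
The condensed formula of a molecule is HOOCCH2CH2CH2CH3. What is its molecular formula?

Element totals:
  C: 5
  H: 10
  O: 2

C5H10O2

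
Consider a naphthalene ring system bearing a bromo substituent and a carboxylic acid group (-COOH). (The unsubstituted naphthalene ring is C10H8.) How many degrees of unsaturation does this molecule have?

Atom tally by fragment:
  naphthalene ring system core → C:10 H:8
  (− 2 ring H displaced by substituents)
  + Br → Br:1
  + COOH → C:1 H:1 O:2
Element totals:
  C: 11
  H: 7
  Br: 1
  O: 2
Molecular formula: C11H7BrO2.
DoU = (2C + 2 + N − H − X) / 2 = (2·11 + 2 + 0 − 7 − 1) / 2 = 8.

8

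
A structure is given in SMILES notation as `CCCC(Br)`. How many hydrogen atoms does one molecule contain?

Atom tally by fragment:
  CH3 → C:1 H:3
  CH2 → C:1 H:2
  CH2 → C:1 H:2
  CH2Br → C:1 H:2 Br:1
Element totals:
  C: 4
  H: 9
  Br: 1

9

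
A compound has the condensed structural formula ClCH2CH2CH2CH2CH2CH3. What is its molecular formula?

C6H13Cl

Atom tally by fragment:
  ClCH2 → C:1 H:2 Cl:1
  CH2 → C:1 H:2
  CH2 → C:1 H:2
  CH2 → C:1 H:2
  CH2 → C:1 H:2
  CH3 → C:1 H:3
Element totals:
  C: 6
  H: 13
  Cl: 1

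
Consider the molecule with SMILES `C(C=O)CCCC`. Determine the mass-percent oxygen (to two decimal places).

15.97%

Atom tally by fragment:
  OHCCH2 → C:2 H:3 O:1
  CH2 → C:1 H:2
  CH2 → C:1 H:2
  CH2 → C:1 H:2
  CH3 → C:1 H:3
Element totals:
  C: 6
  H: 12
  O: 1
Molecular formula: C6H12O.
Molar mass = 100.161 g/mol.
Mass from O: 1 × 15.999 = 15.999 g/mol.
%O = 15.999 / 100.161 × 100 = 15.97%.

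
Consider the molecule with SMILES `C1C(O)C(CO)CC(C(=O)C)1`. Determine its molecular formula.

C8H14O3

Atom tally by fragment:
  cyclopentane ring core → C:5 H:10
  (− 3 ring H displaced by substituents)
  + OH → O:1 H:1
  + CH2OH → C:1 H:3 O:1
  + COCH3 → C:2 H:3 O:1
Element totals:
  C: 8
  H: 14
  O: 3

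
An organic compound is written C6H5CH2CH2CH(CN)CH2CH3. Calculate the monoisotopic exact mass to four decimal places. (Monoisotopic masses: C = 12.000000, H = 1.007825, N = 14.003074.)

Atom tally by fragment:
  C6H5CH2 → C:7 H:7
  CH2 → C:1 H:2
  CH(CN) → C:2 H:1 N:1
  CH2 → C:1 H:2
  CH3 → C:1 H:3
Element totals:
  C: 12
  H: 15
  N: 1
Molecular formula: C12H15N.
  M = 12(12.0) + 15(1.007825) + 14.003074
    = 144.000000 + 15.117375 + 14.003074 = 173.120449

173.1204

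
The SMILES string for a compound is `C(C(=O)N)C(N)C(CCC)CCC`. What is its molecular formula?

C10H22N2O

Atom tally by fragment:
  H2NOCCH2 → C:2 H:4 O:1 N:1
  CH(NH2) → C:1 H:3 N:1
  CH(CH2CH2CH3) → C:4 H:8
  CH2 → C:1 H:2
  CH2 → C:1 H:2
  CH3 → C:1 H:3
Element totals:
  C: 10
  H: 22
  N: 2
  O: 1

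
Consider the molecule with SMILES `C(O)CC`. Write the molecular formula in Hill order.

Atom tally by fragment:
  HOCH2 → C:1 H:3 O:1
  CH2 → C:1 H:2
  CH3 → C:1 H:3
Element totals:
  C: 3
  H: 8
  O: 1

C3H8O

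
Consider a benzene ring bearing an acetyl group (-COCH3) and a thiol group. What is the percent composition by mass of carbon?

Atom tally by fragment:
  benzene ring core → C:6 H:6
  (− 2 ring H displaced by substituents)
  + COCH3 → C:2 H:3 O:1
  + SH → S:1 H:1
Element totals:
  C: 8
  H: 8
  O: 1
  S: 1
Molecular formula: C8H8OS.
Molar mass = 152.211 g/mol.
Mass from C: 8 × 12.011 = 96.088 g/mol.
%C = 96.088 / 152.211 × 100 = 63.13%.

63.13%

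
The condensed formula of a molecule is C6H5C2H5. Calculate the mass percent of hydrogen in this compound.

9.49%

Element totals:
  C: 8
  H: 10
Molecular formula: C8H10.
Molar mass = 106.168 g/mol.
Mass from H: 10 × 1.008 = 10.080 g/mol.
%H = 10.080 / 106.168 × 100 = 9.49%.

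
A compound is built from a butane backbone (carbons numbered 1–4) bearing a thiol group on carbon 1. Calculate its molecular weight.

90.18 g/mol

Atom tally by fragment:
  HSCH2 → C:1 H:3 S:1
  CH2 → C:1 H:2
  CH2 → C:1 H:2
  CH3 → C:1 H:3
Element totals:
  C: 4
  H: 10
  S: 1
Molecular formula: C4H10S.
  M = 4(12.011) + 10(1.008) + 32.06
    = 48.044 + 10.080 + 32.060 = 90.184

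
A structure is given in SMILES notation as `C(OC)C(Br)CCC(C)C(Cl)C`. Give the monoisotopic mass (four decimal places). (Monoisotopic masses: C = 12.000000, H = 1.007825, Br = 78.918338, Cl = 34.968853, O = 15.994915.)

256.0230

Atom tally by fragment:
  CH3OCH2 → C:2 H:5 O:1
  CH(Br) → C:1 H:1 Br:1
  CH2 → C:1 H:2
  CH2 → C:1 H:2
  CH(CH3) → C:2 H:4
  CH(Cl) → C:1 H:1 Cl:1
  CH3 → C:1 H:3
Element totals:
  C: 9
  H: 18
  Br: 1
  Cl: 1
  O: 1
Molecular formula: C9H18BrClO.
  M = 9(12.0) + 18(1.007825) + 78.918338 + 34.968853 + 15.994915
    = 108.000000 + 18.140850 + 78.918338 + 34.968853 + 15.994915 = 256.022956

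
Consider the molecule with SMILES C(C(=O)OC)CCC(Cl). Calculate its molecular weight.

Atom tally by fragment:
  CH3OOCCH2 → C:3 H:5 O:2
  CH2 → C:1 H:2
  CH2 → C:1 H:2
  CH2Cl → C:1 H:2 Cl:1
Element totals:
  C: 6
  H: 11
  Cl: 1
  O: 2
Molecular formula: C6H11ClO2.
  M = 6(12.011) + 11(1.008) + 35.45 + 2(15.999)
    = 72.066 + 11.088 + 35.450 + 31.998 = 150.602

150.60 g/mol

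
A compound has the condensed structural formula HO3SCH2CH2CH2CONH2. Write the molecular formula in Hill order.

C4H9NO4S

Element totals:
  C: 4
  H: 9
  N: 1
  O: 4
  S: 1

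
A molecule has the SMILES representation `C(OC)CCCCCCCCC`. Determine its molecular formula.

Atom tally by fragment:
  CH3OCH2 → C:2 H:5 O:1
  CH2 → C:1 H:2
  CH2 → C:1 H:2
  CH2 → C:1 H:2
  CH2 → C:1 H:2
  CH2 → C:1 H:2
  CH2 → C:1 H:2
  CH2 → C:1 H:2
  CH2 → C:1 H:2
  CH3 → C:1 H:3
Element totals:
  C: 11
  H: 24
  O: 1

C11H24O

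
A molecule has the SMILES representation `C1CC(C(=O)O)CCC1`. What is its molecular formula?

C7H12O2

Atom tally by fragment:
  cyclohexane ring core → C:6 H:12
  (− 1 ring H displaced by substituents)
  + COOH → C:1 H:1 O:2
Element totals:
  C: 7
  H: 12
  O: 2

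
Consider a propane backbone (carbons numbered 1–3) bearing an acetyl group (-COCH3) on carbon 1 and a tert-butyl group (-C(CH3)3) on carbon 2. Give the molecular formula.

C9H18O

Atom tally by fragment:
  CH3COCH2 → C:3 H:5 O:1
  CH(C(CH3)3) → C:5 H:10
  CH3 → C:1 H:3
Element totals:
  C: 9
  H: 18
  O: 1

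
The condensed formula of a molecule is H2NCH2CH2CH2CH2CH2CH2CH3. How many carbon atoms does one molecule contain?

7

Element totals:
  C: 7
  H: 17
  N: 1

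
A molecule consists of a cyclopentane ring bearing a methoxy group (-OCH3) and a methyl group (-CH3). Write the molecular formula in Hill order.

C7H14O

Atom tally by fragment:
  cyclopentane ring core → C:5 H:10
  (− 2 ring H displaced by substituents)
  + OCH3 → C:1 H:3 O:1
  + CH3 → C:1 H:3
Element totals:
  C: 7
  H: 14
  O: 1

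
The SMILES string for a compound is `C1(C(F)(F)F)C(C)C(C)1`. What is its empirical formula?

C2H3F

Atom tally by fragment:
  cyclopropane ring core → C:3 H:6
  (− 3 ring H displaced by substituents)
  + CF3 → C:1 F:3
  + CH3 → C:1 H:3
  + CH3 → C:1 H:3
Element totals:
  C: 6
  H: 9
  F: 3
Molecular formula: C6H9F3.
gcd of subscripts = 3; dividing each by 3:
  C: 6/3 = 2
  F: 3/3 = 1
  H: 9/3 = 3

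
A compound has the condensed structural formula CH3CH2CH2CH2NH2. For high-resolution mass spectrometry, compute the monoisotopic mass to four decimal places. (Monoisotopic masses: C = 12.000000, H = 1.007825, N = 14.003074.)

Atom tally by fragment:
  CH3 → C:1 H:3
  CH2 → C:1 H:2
  CH2 → C:1 H:2
  CH2NH2 → C:1 H:4 N:1
Element totals:
  C: 4
  H: 11
  N: 1
Molecular formula: C4H11N.
  M = 4(12.0) + 11(1.007825) + 14.003074
    = 48.000000 + 11.086075 + 14.003074 = 73.089149

73.0891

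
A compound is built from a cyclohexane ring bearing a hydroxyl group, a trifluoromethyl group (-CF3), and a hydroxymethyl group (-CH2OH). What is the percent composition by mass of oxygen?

16.15%

Atom tally by fragment:
  cyclohexane ring core → C:6 H:12
  (− 3 ring H displaced by substituents)
  + OH → O:1 H:1
  + CF3 → C:1 F:3
  + CH2OH → C:1 H:3 O:1
Element totals:
  C: 8
  H: 13
  F: 3
  O: 2
Molecular formula: C8H13F3O2.
Molar mass = 198.184 g/mol.
Mass from O: 2 × 15.999 = 31.998 g/mol.
%O = 31.998 / 198.184 × 100 = 16.15%.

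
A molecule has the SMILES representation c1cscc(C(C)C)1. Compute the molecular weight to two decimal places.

Atom tally by fragment:
  thiophene ring core → C:4 H:4 S:1
  (− 1 ring H displaced by substituents)
  + CH(CH3)2 → C:3 H:7
Element totals:
  C: 7
  H: 10
  S: 1
Molecular formula: C7H10S.
  M = 7(12.011) + 10(1.008) + 32.06
    = 84.077 + 10.080 + 32.060 = 126.217

126.22 g/mol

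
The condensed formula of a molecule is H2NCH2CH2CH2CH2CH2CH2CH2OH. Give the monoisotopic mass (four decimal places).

Atom tally by fragment:
  H2NCH2 → C:1 H:4 N:1
  CH2 → C:1 H:2
  CH2 → C:1 H:2
  CH2 → C:1 H:2
  CH2 → C:1 H:2
  CH2 → C:1 H:2
  CH2OH → C:1 H:3 O:1
Element totals:
  C: 7
  H: 17
  N: 1
  O: 1
Molecular formula: C7H17NO.
  M = 7(12.0) + 17(1.007825) + 14.003074 + 15.994915
    = 84.000000 + 17.133025 + 14.003074 + 15.994915 = 131.131014

131.1310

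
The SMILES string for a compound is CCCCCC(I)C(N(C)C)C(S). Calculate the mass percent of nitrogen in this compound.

Atom tally by fragment:
  CH3 → C:1 H:3
  CH2 → C:1 H:2
  CH2 → C:1 H:2
  CH2 → C:1 H:2
  CH2 → C:1 H:2
  CH(I) → C:1 H:1 I:1
  CH(N(CH3)2) → C:3 H:7 N:1
  CH2SH → C:1 H:3 S:1
Element totals:
  C: 10
  H: 22
  I: 1
  N: 1
  S: 1
Molecular formula: C10H22INS.
Molar mass = 315.257 g/mol.
Mass from N: 1 × 14.007 = 14.007 g/mol.
%N = 14.007 / 315.257 × 100 = 4.44%.

4.44%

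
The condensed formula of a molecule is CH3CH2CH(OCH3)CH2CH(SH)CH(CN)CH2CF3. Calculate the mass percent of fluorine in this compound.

22.32%

Atom tally by fragment:
  CH3 → C:1 H:3
  CH2 → C:1 H:2
  CH(OCH3) → C:2 H:4 O:1
  CH2 → C:1 H:2
  CH(SH) → C:1 H:2 S:1
  CH(CN) → C:2 H:1 N:1
  CH2CF3 → C:2 H:2 F:3
Element totals:
  C: 10
  H: 16
  F: 3
  N: 1
  O: 1
  S: 1
Molecular formula: C10H16F3NOS.
Molar mass = 255.298 g/mol.
Mass from F: 3 × 18.998 = 56.994 g/mol.
%F = 56.994 / 255.298 × 100 = 22.32%.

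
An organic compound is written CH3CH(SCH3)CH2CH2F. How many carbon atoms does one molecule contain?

Atom tally by fragment:
  CH3 → C:1 H:3
  CH(SCH3) → C:2 H:4 S:1
  CH2 → C:1 H:2
  CH2F → C:1 H:2 F:1
Element totals:
  C: 5
  H: 11
  F: 1
  S: 1

5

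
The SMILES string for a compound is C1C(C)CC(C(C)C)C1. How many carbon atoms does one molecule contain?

9

Atom tally by fragment:
  cyclopentane ring core → C:5 H:10
  (− 2 ring H displaced by substituents)
  + CH3 → C:1 H:3
  + CH(CH3)2 → C:3 H:7
Element totals:
  C: 9
  H: 18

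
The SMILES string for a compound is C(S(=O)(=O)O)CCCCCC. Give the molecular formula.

Atom tally by fragment:
  HO3SCH2 → C:1 H:3 S:1 O:3
  CH2 → C:1 H:2
  CH2 → C:1 H:2
  CH2 → C:1 H:2
  CH2 → C:1 H:2
  CH2 → C:1 H:2
  CH3 → C:1 H:3
Element totals:
  C: 7
  H: 16
  O: 3
  S: 1

C7H16O3S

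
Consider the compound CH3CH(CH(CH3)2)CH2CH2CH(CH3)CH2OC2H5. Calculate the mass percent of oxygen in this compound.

Atom tally by fragment:
  CH3 → C:1 H:3
  CH(CH(CH3)2) → C:4 H:8
  CH2 → C:1 H:2
  CH2 → C:1 H:2
  CH(CH3) → C:2 H:4
  CH2OC2H5 → C:3 H:7 O:1
Element totals:
  C: 12
  H: 26
  O: 1
Molecular formula: C12H26O.
Molar mass = 186.339 g/mol.
Mass from O: 1 × 15.999 = 15.999 g/mol.
%O = 15.999 / 186.339 × 100 = 8.59%.

8.59%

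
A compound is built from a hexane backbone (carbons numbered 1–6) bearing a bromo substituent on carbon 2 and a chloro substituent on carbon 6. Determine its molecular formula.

Atom tally by fragment:
  CH3 → C:1 H:3
  CH(Br) → C:1 H:1 Br:1
  CH2 → C:1 H:2
  CH2 → C:1 H:2
  CH2 → C:1 H:2
  CH2Cl → C:1 H:2 Cl:1
Element totals:
  C: 6
  H: 12
  Br: 1
  Cl: 1

C6H12BrCl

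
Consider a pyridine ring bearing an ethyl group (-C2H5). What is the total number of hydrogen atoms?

9

Atom tally by fragment:
  pyridine ring core → C:5 H:5 N:1
  (− 1 ring H displaced by substituents)
  + C2H5 → C:2 H:5
Element totals:
  C: 7
  H: 9
  N: 1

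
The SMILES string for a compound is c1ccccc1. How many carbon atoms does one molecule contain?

Atom tally by fragment:
  benzene ring core → C:6 H:6
Element totals:
  C: 6
  H: 6

6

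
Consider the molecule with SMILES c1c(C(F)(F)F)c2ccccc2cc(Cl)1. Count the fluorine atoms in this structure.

3

Atom tally by fragment:
  naphthalene ring system core → C:10 H:8
  (− 2 ring H displaced by substituents)
  + CF3 → C:1 F:3
  + Cl → Cl:1
Element totals:
  C: 11
  H: 6
  Cl: 1
  F: 3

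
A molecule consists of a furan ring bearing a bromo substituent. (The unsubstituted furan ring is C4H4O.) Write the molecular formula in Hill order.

C4H3BrO

Atom tally by fragment:
  furan ring core → C:4 H:4 O:1
  (− 1 ring H displaced by substituents)
  + Br → Br:1
Element totals:
  C: 4
  H: 3
  Br: 1
  O: 1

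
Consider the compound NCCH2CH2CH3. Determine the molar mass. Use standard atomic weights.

Atom tally by fragment:
  NCCH2 → C:2 H:2 N:1
  CH2 → C:1 H:2
  CH3 → C:1 H:3
Element totals:
  C: 4
  H: 7
  N: 1
Molecular formula: C4H7N.
  M = 4(12.011) + 7(1.008) + 14.007
    = 48.044 + 7.056 + 14.007 = 69.107

69.11 g/mol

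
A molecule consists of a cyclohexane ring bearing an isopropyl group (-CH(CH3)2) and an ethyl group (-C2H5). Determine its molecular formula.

C11H22

Atom tally by fragment:
  cyclohexane ring core → C:6 H:12
  (− 2 ring H displaced by substituents)
  + CH(CH3)2 → C:3 H:7
  + C2H5 → C:2 H:5
Element totals:
  C: 11
  H: 22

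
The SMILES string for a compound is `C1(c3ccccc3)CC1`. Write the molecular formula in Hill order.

C9H10

Atom tally by fragment:
  cyclopropane ring core → C:3 H:6
  (− 1 ring H displaced by substituents)
  + C6H5 → C:6 H:5
Element totals:
  C: 9
  H: 10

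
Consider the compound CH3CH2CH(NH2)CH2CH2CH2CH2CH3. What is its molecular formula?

C8H19N

Element totals:
  C: 8
  H: 19
  N: 1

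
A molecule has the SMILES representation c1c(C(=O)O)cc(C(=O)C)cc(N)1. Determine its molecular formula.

Atom tally by fragment:
  benzene ring core → C:6 H:6
  (− 3 ring H displaced by substituents)
  + COOH → C:1 H:1 O:2
  + COCH3 → C:2 H:3 O:1
  + NH2 → N:1 H:2
Element totals:
  C: 9
  H: 9
  N: 1
  O: 3

C9H9NO3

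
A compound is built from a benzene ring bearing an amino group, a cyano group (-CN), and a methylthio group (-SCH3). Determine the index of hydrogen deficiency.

6

Atom tally by fragment:
  benzene ring core → C:6 H:6
  (− 3 ring H displaced by substituents)
  + NH2 → N:1 H:2
  + CN → C:1 N:1
  + SCH3 → C:1 H:3 S:1
Element totals:
  C: 8
  H: 8
  N: 2
  S: 1
Molecular formula: C8H8N2S.
DoU = (2C + 2 + N − H − X) / 2 = (2·8 + 2 + 2 − 8 − 0) / 2 = 6.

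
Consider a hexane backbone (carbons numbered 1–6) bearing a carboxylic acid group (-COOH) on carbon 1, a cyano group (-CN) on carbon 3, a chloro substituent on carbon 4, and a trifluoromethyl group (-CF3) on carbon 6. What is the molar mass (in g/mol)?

257.64 g/mol

Atom tally by fragment:
  HOOCCH2 → C:2 H:3 O:2
  CH2 → C:1 H:2
  CH(CN) → C:2 H:1 N:1
  CH(Cl) → C:1 H:1 Cl:1
  CH2 → C:1 H:2
  CH2CF3 → C:2 H:2 F:3
Element totals:
  C: 9
  H: 11
  Cl: 1
  F: 3
  N: 1
  O: 2
Molecular formula: C9H11ClF3NO2.
  M = 9(12.011) + 11(1.008) + 35.45 + 3(18.998) + 14.007 + 2(15.999)
    = 108.099 + 11.088 + 35.450 + 56.994 + 14.007 + 31.998 = 257.636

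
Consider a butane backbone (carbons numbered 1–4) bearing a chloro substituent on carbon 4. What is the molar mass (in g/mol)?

92.57 g/mol

Atom tally by fragment:
  CH3 → C:1 H:3
  CH2 → C:1 H:2
  CH2 → C:1 H:2
  CH2Cl → C:1 H:2 Cl:1
Element totals:
  C: 4
  H: 9
  Cl: 1
Molecular formula: C4H9Cl.
  M = 4(12.011) + 9(1.008) + 35.45
    = 48.044 + 9.072 + 35.450 = 92.566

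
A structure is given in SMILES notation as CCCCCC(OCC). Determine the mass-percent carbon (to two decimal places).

Atom tally by fragment:
  CH3 → C:1 H:3
  CH2 → C:1 H:2
  CH2 → C:1 H:2
  CH2 → C:1 H:2
  CH2 → C:1 H:2
  CH2OC2H5 → C:3 H:7 O:1
Element totals:
  C: 8
  H: 18
  O: 1
Molecular formula: C8H18O.
Molar mass = 130.231 g/mol.
Mass from C: 8 × 12.011 = 96.088 g/mol.
%C = 96.088 / 130.231 × 100 = 73.78%.

73.78%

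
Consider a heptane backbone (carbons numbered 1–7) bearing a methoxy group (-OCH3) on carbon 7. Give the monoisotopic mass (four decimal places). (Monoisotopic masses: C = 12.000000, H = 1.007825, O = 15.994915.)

Atom tally by fragment:
  CH3 → C:1 H:3
  CH2 → C:1 H:2
  CH2 → C:1 H:2
  CH2 → C:1 H:2
  CH2 → C:1 H:2
  CH2 → C:1 H:2
  CH2OCH3 → C:2 H:5 O:1
Element totals:
  C: 8
  H: 18
  O: 1
Molecular formula: C8H18O.
  M = 8(12.0) + 18(1.007825) + 15.994915
    = 96.000000 + 18.140850 + 15.994915 = 130.135765

130.1358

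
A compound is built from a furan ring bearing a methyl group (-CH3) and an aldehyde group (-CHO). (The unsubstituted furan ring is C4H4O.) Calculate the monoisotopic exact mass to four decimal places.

Atom tally by fragment:
  furan ring core → C:4 H:4 O:1
  (− 2 ring H displaced by substituents)
  + CH3 → C:1 H:3
  + CHO → C:1 H:1 O:1
Element totals:
  C: 6
  H: 6
  O: 2
Molecular formula: C6H6O2.
  M = 6(12.0) + 6(1.007825) + 2(15.994915)
    = 72.000000 + 6.046950 + 31.989830 = 110.036780

110.0368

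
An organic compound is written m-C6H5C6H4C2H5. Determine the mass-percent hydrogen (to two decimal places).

Atom tally by fragment:
  benzene ring core → C:6 H:6
  (− 2 ring H displaced by substituents)
  + C6H5 → C:6 H:5
  + C2H5 → C:2 H:5
Element totals:
  C: 14
  H: 14
Molecular formula: C14H14.
Molar mass = 182.266 g/mol.
Mass from H: 14 × 1.008 = 14.112 g/mol.
%H = 14.112 / 182.266 × 100 = 7.74%.

7.74%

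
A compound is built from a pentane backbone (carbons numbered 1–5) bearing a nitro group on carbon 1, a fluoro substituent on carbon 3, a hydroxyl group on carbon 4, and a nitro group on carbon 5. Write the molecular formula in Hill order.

Atom tally by fragment:
  O2NCH2 → C:1 H:2 N:1 O:2
  CH2 → C:1 H:2
  CH(F) → C:1 H:1 F:1
  CH(OH) → C:1 H:2 O:1
  CH2NO2 → C:1 H:2 N:1 O:2
Element totals:
  C: 5
  H: 9
  F: 1
  N: 2
  O: 5

C5H9FN2O5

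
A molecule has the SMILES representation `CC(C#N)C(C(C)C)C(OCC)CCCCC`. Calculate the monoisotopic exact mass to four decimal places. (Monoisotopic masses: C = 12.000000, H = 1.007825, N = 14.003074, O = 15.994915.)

239.2249

Atom tally by fragment:
  CH3 → C:1 H:3
  CH(CN) → C:2 H:1 N:1
  CH(CH(CH3)2) → C:4 H:8
  CH(OC2H5) → C:3 H:6 O:1
  CH2 → C:1 H:2
  CH2 → C:1 H:2
  CH2 → C:1 H:2
  CH2 → C:1 H:2
  CH3 → C:1 H:3
Element totals:
  C: 15
  H: 29
  N: 1
  O: 1
Molecular formula: C15H29NO.
  M = 15(12.0) + 29(1.007825) + 14.003074 + 15.994915
    = 180.000000 + 29.226925 + 14.003074 + 15.994915 = 239.224914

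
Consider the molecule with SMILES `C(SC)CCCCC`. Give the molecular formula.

C7H16S

Atom tally by fragment:
  CH3SCH2 → C:2 H:5 S:1
  CH2 → C:1 H:2
  CH2 → C:1 H:2
  CH2 → C:1 H:2
  CH2 → C:1 H:2
  CH3 → C:1 H:3
Element totals:
  C: 7
  H: 16
  S: 1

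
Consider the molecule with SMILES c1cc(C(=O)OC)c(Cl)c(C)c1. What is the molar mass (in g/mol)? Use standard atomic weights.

Atom tally by fragment:
  benzene ring core → C:6 H:6
  (− 3 ring H displaced by substituents)
  + COOCH3 → C:2 H:3 O:2
  + Cl → Cl:1
  + CH3 → C:1 H:3
Element totals:
  C: 9
  H: 9
  Cl: 1
  O: 2
Molecular formula: C9H9ClO2.
  M = 9(12.011) + 9(1.008) + 35.45 + 2(15.999)
    = 108.099 + 9.072 + 35.450 + 31.998 = 184.619

184.62 g/mol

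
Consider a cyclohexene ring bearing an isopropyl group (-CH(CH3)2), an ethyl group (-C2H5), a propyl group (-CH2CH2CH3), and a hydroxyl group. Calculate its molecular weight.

210.36 g/mol

Atom tally by fragment:
  cyclohexene ring core → C:6 H:10
  (− 4 ring H displaced by substituents)
  + CH(CH3)2 → C:3 H:7
  + C2H5 → C:2 H:5
  + CH2CH2CH3 → C:3 H:7
  + OH → O:1 H:1
Element totals:
  C: 14
  H: 26
  O: 1
Molecular formula: C14H26O.
  M = 14(12.011) + 26(1.008) + 15.999
    = 168.154 + 26.208 + 15.999 = 210.361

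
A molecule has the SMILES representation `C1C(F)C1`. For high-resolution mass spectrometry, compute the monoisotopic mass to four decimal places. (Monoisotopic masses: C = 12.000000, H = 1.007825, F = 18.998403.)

60.0375

Atom tally by fragment:
  cyclopropane ring core → C:3 H:6
  (− 1 ring H displaced by substituents)
  + F → F:1
Element totals:
  C: 3
  H: 5
  F: 1
Molecular formula: C3H5F.
  M = 3(12.0) + 5(1.007825) + 18.998403
    = 36.000000 + 5.039125 + 18.998403 = 60.037528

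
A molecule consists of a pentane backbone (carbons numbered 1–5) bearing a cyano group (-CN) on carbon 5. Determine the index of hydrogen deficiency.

2

Atom tally by fragment:
  CH3 → C:1 H:3
  CH2 → C:1 H:2
  CH2 → C:1 H:2
  CH2 → C:1 H:2
  CH2CN → C:2 H:2 N:1
Element totals:
  C: 6
  H: 11
  N: 1
Molecular formula: C6H11N.
DoU = (2C + 2 + N − H − X) / 2 = (2·6 + 2 + 1 − 11 − 0) / 2 = 2.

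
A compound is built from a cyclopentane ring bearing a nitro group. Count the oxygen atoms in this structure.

2

Atom tally by fragment:
  cyclopentane ring core → C:5 H:10
  (− 1 ring H displaced by substituents)
  + NO2 → N:1 O:2
Element totals:
  C: 5
  H: 9
  N: 1
  O: 2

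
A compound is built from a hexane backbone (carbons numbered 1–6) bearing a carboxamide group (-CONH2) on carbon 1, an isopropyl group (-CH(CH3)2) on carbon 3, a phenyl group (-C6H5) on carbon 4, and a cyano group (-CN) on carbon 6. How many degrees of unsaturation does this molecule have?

Atom tally by fragment:
  H2NOCCH2 → C:2 H:4 O:1 N:1
  CH2 → C:1 H:2
  CH(CH(CH3)2) → C:4 H:8
  CH(C6H5) → C:7 H:6
  CH2 → C:1 H:2
  CH2CN → C:2 H:2 N:1
Element totals:
  C: 17
  H: 24
  N: 2
  O: 1
Molecular formula: C17H24N2O.
DoU = (2C + 2 + N − H − X) / 2 = (2·17 + 2 + 2 − 24 − 0) / 2 = 7.

7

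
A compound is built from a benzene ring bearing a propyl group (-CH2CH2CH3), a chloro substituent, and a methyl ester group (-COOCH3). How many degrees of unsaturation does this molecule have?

Atom tally by fragment:
  benzene ring core → C:6 H:6
  (− 3 ring H displaced by substituents)
  + CH2CH2CH3 → C:3 H:7
  + Cl → Cl:1
  + COOCH3 → C:2 H:3 O:2
Element totals:
  C: 11
  H: 13
  Cl: 1
  O: 2
Molecular formula: C11H13ClO2.
DoU = (2C + 2 + N − H − X) / 2 = (2·11 + 2 + 0 − 13 − 1) / 2 = 5.

5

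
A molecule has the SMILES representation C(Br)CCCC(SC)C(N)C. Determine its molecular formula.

C8H18BrNS

Atom tally by fragment:
  BrCH2 → C:1 H:2 Br:1
  CH2 → C:1 H:2
  CH2 → C:1 H:2
  CH2 → C:1 H:2
  CH(SCH3) → C:2 H:4 S:1
  CH(NH2) → C:1 H:3 N:1
  CH3 → C:1 H:3
Element totals:
  C: 8
  H: 18
  Br: 1
  N: 1
  S: 1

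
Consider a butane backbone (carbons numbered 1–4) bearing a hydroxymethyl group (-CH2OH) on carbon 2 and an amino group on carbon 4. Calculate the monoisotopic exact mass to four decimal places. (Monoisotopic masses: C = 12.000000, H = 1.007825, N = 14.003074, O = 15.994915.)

103.0997

Atom tally by fragment:
  CH3 → C:1 H:3
  CH(CH2OH) → C:2 H:4 O:1
  CH2 → C:1 H:2
  CH2NH2 → C:1 H:4 N:1
Element totals:
  C: 5
  H: 13
  N: 1
  O: 1
Molecular formula: C5H13NO.
  M = 5(12.0) + 13(1.007825) + 14.003074 + 15.994915
    = 60.000000 + 13.101725 + 14.003074 + 15.994915 = 103.099714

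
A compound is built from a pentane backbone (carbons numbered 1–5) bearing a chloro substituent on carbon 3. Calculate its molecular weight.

106.59 g/mol

Atom tally by fragment:
  CH3 → C:1 H:3
  CH2 → C:1 H:2
  CH(Cl) → C:1 H:1 Cl:1
  CH2 → C:1 H:2
  CH3 → C:1 H:3
Element totals:
  C: 5
  H: 11
  Cl: 1
Molecular formula: C5H11Cl.
  M = 5(12.011) + 11(1.008) + 35.45
    = 60.055 + 11.088 + 35.450 = 106.593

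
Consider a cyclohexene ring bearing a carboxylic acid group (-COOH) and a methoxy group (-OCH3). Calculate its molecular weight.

Atom tally by fragment:
  cyclohexene ring core → C:6 H:10
  (− 2 ring H displaced by substituents)
  + COOH → C:1 H:1 O:2
  + OCH3 → C:1 H:3 O:1
Element totals:
  C: 8
  H: 12
  O: 3
Molecular formula: C8H12O3.
  M = 8(12.011) + 12(1.008) + 3(15.999)
    = 96.088 + 12.096 + 47.997 = 156.181

156.18 g/mol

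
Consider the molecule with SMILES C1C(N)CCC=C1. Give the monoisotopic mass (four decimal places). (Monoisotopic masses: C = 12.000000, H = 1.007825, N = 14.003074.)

Atom tally by fragment:
  cyclohexene ring core → C:6 H:10
  (− 1 ring H displaced by substituents)
  + NH2 → N:1 H:2
Element totals:
  C: 6
  H: 11
  N: 1
Molecular formula: C6H11N.
  M = 6(12.0) + 11(1.007825) + 14.003074
    = 72.000000 + 11.086075 + 14.003074 = 97.089149

97.0891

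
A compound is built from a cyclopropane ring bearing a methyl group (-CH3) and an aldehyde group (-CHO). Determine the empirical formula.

Atom tally by fragment:
  cyclopropane ring core → C:3 H:6
  (− 2 ring H displaced by substituents)
  + CH3 → C:1 H:3
  + CHO → C:1 H:1 O:1
Element totals:
  C: 5
  H: 8
  O: 1
Molecular formula: C5H8O.
gcd of subscripts (5, 8, 1) = 1, so the empirical formula equals the molecular formula.

C5H8O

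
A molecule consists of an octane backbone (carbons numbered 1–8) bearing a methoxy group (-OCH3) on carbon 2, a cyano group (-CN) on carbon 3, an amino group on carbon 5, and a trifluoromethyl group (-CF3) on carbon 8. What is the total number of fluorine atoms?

3

Atom tally by fragment:
  CH3 → C:1 H:3
  CH(OCH3) → C:2 H:4 O:1
  CH(CN) → C:2 H:1 N:1
  CH2 → C:1 H:2
  CH(NH2) → C:1 H:3 N:1
  CH2 → C:1 H:2
  CH2 → C:1 H:2
  CH2CF3 → C:2 H:2 F:3
Element totals:
  C: 11
  H: 19
  F: 3
  N: 2
  O: 1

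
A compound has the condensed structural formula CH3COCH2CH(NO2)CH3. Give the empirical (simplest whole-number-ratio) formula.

Element totals:
  C: 5
  H: 9
  N: 1
  O: 3
Molecular formula: C5H9NO3.
gcd of subscripts (5, 9, 1, 3) = 1, so the empirical formula equals the molecular formula.

C5H9NO3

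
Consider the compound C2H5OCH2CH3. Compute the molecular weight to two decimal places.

Atom tally by fragment:
  C2H5OCH2 → C:3 H:7 O:1
  CH3 → C:1 H:3
Element totals:
  C: 4
  H: 10
  O: 1
Molecular formula: C4H10O.
  M = 4(12.011) + 10(1.008) + 15.999
    = 48.044 + 10.080 + 15.999 = 74.123

74.12 g/mol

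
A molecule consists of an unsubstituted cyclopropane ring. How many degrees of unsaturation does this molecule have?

1

Atom tally by fragment:
  cyclopropane ring core → C:3 H:6
Element totals:
  C: 3
  H: 6
Molecular formula: C3H6.
DoU = (2C + 2 + N − H − X) / 2 = (2·3 + 2 + 0 − 6 − 0) / 2 = 1.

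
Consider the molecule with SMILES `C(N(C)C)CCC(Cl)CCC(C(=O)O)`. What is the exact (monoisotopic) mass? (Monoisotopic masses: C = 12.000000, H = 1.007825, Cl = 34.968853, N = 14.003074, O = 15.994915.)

Atom tally by fragment:
  (CH3)2NCH2 → C:3 H:8 N:1
  CH2 → C:1 H:2
  CH2 → C:1 H:2
  CH(Cl) → C:1 H:1 Cl:1
  CH2 → C:1 H:2
  CH2 → C:1 H:2
  CH2COOH → C:2 H:3 O:2
Element totals:
  C: 10
  H: 20
  Cl: 1
  N: 1
  O: 2
Molecular formula: C10H20ClNO2.
  M = 10(12.0) + 20(1.007825) + 34.968853 + 14.003074 + 2(15.994915)
    = 120.000000 + 20.156500 + 34.968853 + 14.003074 + 31.989830 = 221.118257

221.1183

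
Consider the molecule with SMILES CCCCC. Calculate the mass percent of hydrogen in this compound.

Atom tally by fragment:
  CH3 → C:1 H:3
  CH2 → C:1 H:2
  CH2 → C:1 H:2
  CH2 → C:1 H:2
  CH3 → C:1 H:3
Element totals:
  C: 5
  H: 12
Molecular formula: C5H12.
Molar mass = 72.151 g/mol.
Mass from H: 12 × 1.008 = 12.096 g/mol.
%H = 12.096 / 72.151 × 100 = 16.76%.

16.76%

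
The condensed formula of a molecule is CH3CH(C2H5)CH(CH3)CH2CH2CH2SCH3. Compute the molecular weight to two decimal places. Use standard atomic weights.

174.35 g/mol

Element totals:
  C: 10
  H: 22
  S: 1
Molecular formula: C10H22S.
  M = 10(12.011) + 22(1.008) + 32.06
    = 120.110 + 22.176 + 32.060 = 174.346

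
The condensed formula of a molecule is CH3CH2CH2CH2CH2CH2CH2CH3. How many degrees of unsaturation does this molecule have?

Element totals:
  C: 8
  H: 18
Molecular formula: C8H18.
DoU = (2C + 2 + N − H − X) / 2 = (2·8 + 2 + 0 − 18 − 0) / 2 = 0.

0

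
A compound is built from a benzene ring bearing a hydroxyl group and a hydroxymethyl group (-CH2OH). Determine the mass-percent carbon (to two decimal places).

67.73%

Atom tally by fragment:
  benzene ring core → C:6 H:6
  (− 2 ring H displaced by substituents)
  + OH → O:1 H:1
  + CH2OH → C:1 H:3 O:1
Element totals:
  C: 7
  H: 8
  O: 2
Molecular formula: C7H8O2.
Molar mass = 124.139 g/mol.
Mass from C: 7 × 12.011 = 84.077 g/mol.
%C = 84.077 / 124.139 × 100 = 67.73%.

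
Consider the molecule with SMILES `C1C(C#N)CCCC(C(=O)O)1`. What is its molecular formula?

C8H11NO2

Atom tally by fragment:
  cyclohexane ring core → C:6 H:12
  (− 2 ring H displaced by substituents)
  + CN → C:1 N:1
  + COOH → C:1 H:1 O:2
Element totals:
  C: 8
  H: 11
  N: 1
  O: 2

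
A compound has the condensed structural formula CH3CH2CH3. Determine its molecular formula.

C3H8

Atom tally by fragment:
  CH3 → C:1 H:3
  CH2 → C:1 H:2
  CH3 → C:1 H:3
Element totals:
  C: 3
  H: 8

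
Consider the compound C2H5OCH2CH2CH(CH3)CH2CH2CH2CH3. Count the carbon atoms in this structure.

Atom tally by fragment:
  C2H5OCH2 → C:3 H:7 O:1
  CH2 → C:1 H:2
  CH(CH3) → C:2 H:4
  CH2 → C:1 H:2
  CH2 → C:1 H:2
  CH2 → C:1 H:2
  CH3 → C:1 H:3
Element totals:
  C: 10
  H: 22
  O: 1

10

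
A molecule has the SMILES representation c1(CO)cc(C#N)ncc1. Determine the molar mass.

134.14 g/mol

Atom tally by fragment:
  pyridine ring core → C:5 H:5 N:1
  (− 2 ring H displaced by substituents)
  + CH2OH → C:1 H:3 O:1
  + CN → C:1 N:1
Element totals:
  C: 7
  H: 6
  N: 2
  O: 1
Molecular formula: C7H6N2O.
  M = 7(12.011) + 6(1.008) + 2(14.007) + 15.999
    = 84.077 + 6.048 + 28.014 + 15.999 = 134.138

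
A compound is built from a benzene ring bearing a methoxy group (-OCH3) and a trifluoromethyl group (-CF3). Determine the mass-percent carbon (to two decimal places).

54.55%

Atom tally by fragment:
  benzene ring core → C:6 H:6
  (− 2 ring H displaced by substituents)
  + OCH3 → C:1 H:3 O:1
  + CF3 → C:1 F:3
Element totals:
  C: 8
  H: 7
  F: 3
  O: 1
Molecular formula: C8H7F3O.
Molar mass = 176.137 g/mol.
Mass from C: 8 × 12.011 = 96.088 g/mol.
%C = 96.088 / 176.137 × 100 = 54.55%.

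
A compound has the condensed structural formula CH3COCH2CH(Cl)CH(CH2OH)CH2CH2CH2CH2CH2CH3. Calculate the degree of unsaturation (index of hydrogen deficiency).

1

Atom tally by fragment:
  CH3COCH2 → C:3 H:5 O:1
  CH(Cl) → C:1 H:1 Cl:1
  CH(CH2OH) → C:2 H:4 O:1
  CH2 → C:1 H:2
  CH2 → C:1 H:2
  CH2 → C:1 H:2
  CH2 → C:1 H:2
  CH2 → C:1 H:2
  CH3 → C:1 H:3
Element totals:
  C: 12
  H: 23
  Cl: 1
  O: 2
Molecular formula: C12H23ClO2.
DoU = (2C + 2 + N − H − X) / 2 = (2·12 + 2 + 0 − 23 − 1) / 2 = 1.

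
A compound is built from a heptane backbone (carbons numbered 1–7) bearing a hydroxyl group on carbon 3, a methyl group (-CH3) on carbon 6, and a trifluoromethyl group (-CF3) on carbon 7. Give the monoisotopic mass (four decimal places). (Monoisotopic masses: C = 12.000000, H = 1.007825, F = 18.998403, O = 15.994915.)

Atom tally by fragment:
  CH3 → C:1 H:3
  CH2 → C:1 H:2
  CH(OH) → C:1 H:2 O:1
  CH2 → C:1 H:2
  CH2 → C:1 H:2
  CH(CH3) → C:2 H:4
  CH2CF3 → C:2 H:2 F:3
Element totals:
  C: 9
  H: 17
  F: 3
  O: 1
Molecular formula: C9H17F3O.
  M = 9(12.0) + 17(1.007825) + 3(18.998403) + 15.994915
    = 108.000000 + 17.133025 + 56.995209 + 15.994915 = 198.123149

198.1231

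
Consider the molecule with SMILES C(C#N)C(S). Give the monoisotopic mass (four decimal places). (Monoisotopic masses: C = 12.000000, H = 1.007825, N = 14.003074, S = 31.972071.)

87.0143

Atom tally by fragment:
  NCCH2 → C:2 H:2 N:1
  CH2SH → C:1 H:3 S:1
Element totals:
  C: 3
  H: 5
  N: 1
  S: 1
Molecular formula: C3H5NS.
  M = 3(12.0) + 5(1.007825) + 14.003074 + 31.972071
    = 36.000000 + 5.039125 + 14.003074 + 31.972071 = 87.014270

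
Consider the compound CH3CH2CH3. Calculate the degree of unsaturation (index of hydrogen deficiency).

Atom tally by fragment:
  CH3 → C:1 H:3
  CH2 → C:1 H:2
  CH3 → C:1 H:3
Element totals:
  C: 3
  H: 8
Molecular formula: C3H8.
DoU = (2C + 2 + N − H − X) / 2 = (2·3 + 2 + 0 − 8 − 0) / 2 = 0.

0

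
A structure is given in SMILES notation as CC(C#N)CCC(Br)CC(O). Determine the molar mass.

220.11 g/mol

Atom tally by fragment:
  CH3 → C:1 H:3
  CH(CN) → C:2 H:1 N:1
  CH2 → C:1 H:2
  CH2 → C:1 H:2
  CH(Br) → C:1 H:1 Br:1
  CH2 → C:1 H:2
  CH2OH → C:1 H:3 O:1
Element totals:
  C: 8
  H: 14
  Br: 1
  N: 1
  O: 1
Molecular formula: C8H14BrNO.
  M = 8(12.011) + 14(1.008) + 79.904 + 14.007 + 15.999
    = 96.088 + 14.112 + 79.904 + 14.007 + 15.999 = 220.110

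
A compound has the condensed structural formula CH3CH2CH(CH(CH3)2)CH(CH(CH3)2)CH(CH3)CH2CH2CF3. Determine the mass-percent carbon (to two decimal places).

Atom tally by fragment:
  CH3 → C:1 H:3
  CH2 → C:1 H:2
  CH(CH(CH3)2) → C:4 H:8
  CH(CH(CH3)2) → C:4 H:8
  CH(CH3) → C:2 H:4
  CH2 → C:1 H:2
  CH2CF3 → C:2 H:2 F:3
Element totals:
  C: 15
  H: 29
  F: 3
Molecular formula: C15H29F3.
Molar mass = 266.391 g/mol.
Mass from C: 15 × 12.011 = 180.165 g/mol.
%C = 180.165 / 266.391 × 100 = 67.63%.

67.63%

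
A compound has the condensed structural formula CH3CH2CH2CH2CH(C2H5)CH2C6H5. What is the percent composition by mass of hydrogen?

11.65%

Atom tally by fragment:
  CH3 → C:1 H:3
  CH2 → C:1 H:2
  CH2 → C:1 H:2
  CH2 → C:1 H:2
  CH(C2H5) → C:3 H:6
  CH2C6H5 → C:7 H:7
Element totals:
  C: 14
  H: 22
Molecular formula: C14H22.
Molar mass = 190.330 g/mol.
Mass from H: 22 × 1.008 = 22.176 g/mol.
%H = 22.176 / 190.330 × 100 = 11.65%.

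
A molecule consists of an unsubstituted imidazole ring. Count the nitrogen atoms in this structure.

Atom tally by fragment:
  imidazole ring core → C:3 H:4 N:2
Element totals:
  C: 3
  H: 4
  N: 2

2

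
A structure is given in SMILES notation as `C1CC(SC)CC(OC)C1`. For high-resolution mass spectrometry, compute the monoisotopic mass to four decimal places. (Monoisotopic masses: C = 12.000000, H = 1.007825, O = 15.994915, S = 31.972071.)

160.0922

Atom tally by fragment:
  cyclohexane ring core → C:6 H:12
  (− 2 ring H displaced by substituents)
  + SCH3 → C:1 H:3 S:1
  + OCH3 → C:1 H:3 O:1
Element totals:
  C: 8
  H: 16
  O: 1
  S: 1
Molecular formula: C8H16OS.
  M = 8(12.0) + 16(1.007825) + 15.994915 + 31.972071
    = 96.000000 + 16.125200 + 15.994915 + 31.972071 = 160.092186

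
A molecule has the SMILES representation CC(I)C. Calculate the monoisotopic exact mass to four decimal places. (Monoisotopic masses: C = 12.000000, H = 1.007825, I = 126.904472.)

Atom tally by fragment:
  CH3 → C:1 H:3
  CH(I) → C:1 H:1 I:1
  CH3 → C:1 H:3
Element totals:
  C: 3
  H: 7
  I: 1
Molecular formula: C3H7I.
  M = 3(12.0) + 7(1.007825) + 126.904472
    = 36.000000 + 7.054775 + 126.904472 = 169.959247

169.9592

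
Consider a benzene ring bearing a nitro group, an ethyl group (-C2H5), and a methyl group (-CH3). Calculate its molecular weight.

Atom tally by fragment:
  benzene ring core → C:6 H:6
  (− 3 ring H displaced by substituents)
  + NO2 → N:1 O:2
  + C2H5 → C:2 H:5
  + CH3 → C:1 H:3
Element totals:
  C: 9
  H: 11
  N: 1
  O: 2
Molecular formula: C9H11NO2.
  M = 9(12.011) + 11(1.008) + 14.007 + 2(15.999)
    = 108.099 + 11.088 + 14.007 + 31.998 = 165.192

165.19 g/mol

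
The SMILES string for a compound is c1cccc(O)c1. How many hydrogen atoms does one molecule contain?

6

Atom tally by fragment:
  benzene ring core → C:6 H:6
  (− 1 ring H displaced by substituents)
  + OH → O:1 H:1
Element totals:
  C: 6
  H: 6
  O: 1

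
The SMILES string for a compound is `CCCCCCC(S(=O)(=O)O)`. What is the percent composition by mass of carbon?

46.64%

Atom tally by fragment:
  CH3 → C:1 H:3
  CH2 → C:1 H:2
  CH2 → C:1 H:2
  CH2 → C:1 H:2
  CH2 → C:1 H:2
  CH2 → C:1 H:2
  CH2SO3H → C:1 H:3 S:1 O:3
Element totals:
  C: 7
  H: 16
  O: 3
  S: 1
Molecular formula: C7H16O3S.
Molar mass = 180.262 g/mol.
Mass from C: 7 × 12.011 = 84.077 g/mol.
%C = 84.077 / 180.262 × 100 = 46.64%.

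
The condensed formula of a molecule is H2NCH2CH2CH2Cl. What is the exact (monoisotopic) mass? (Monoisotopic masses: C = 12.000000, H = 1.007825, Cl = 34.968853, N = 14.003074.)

93.0345

Atom tally by fragment:
  H2NCH2 → C:1 H:4 N:1
  CH2 → C:1 H:2
  CH2Cl → C:1 H:2 Cl:1
Element totals:
  C: 3
  H: 8
  Cl: 1
  N: 1
Molecular formula: C3H8ClN.
  M = 3(12.0) + 8(1.007825) + 34.968853 + 14.003074
    = 36.000000 + 8.062600 + 34.968853 + 14.003074 = 93.034527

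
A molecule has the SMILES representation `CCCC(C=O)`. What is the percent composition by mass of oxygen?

Atom tally by fragment:
  CH3 → C:1 H:3
  CH2 → C:1 H:2
  CH2 → C:1 H:2
  CH2CHO → C:2 H:3 O:1
Element totals:
  C: 5
  H: 10
  O: 1
Molecular formula: C5H10O.
Molar mass = 86.134 g/mol.
Mass from O: 1 × 15.999 = 15.999 g/mol.
%O = 15.999 / 86.134 × 100 = 18.57%.

18.57%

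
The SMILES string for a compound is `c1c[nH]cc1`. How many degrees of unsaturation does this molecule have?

Atom tally by fragment:
  pyrrole ring core → C:4 H:5 N:1
Element totals:
  C: 4
  H: 5
  N: 1
Molecular formula: C4H5N.
DoU = (2C + 2 + N − H − X) / 2 = (2·4 + 2 + 1 − 5 − 0) / 2 = 3.

3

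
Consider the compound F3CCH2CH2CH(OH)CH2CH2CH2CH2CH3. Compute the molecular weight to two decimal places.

198.23 g/mol

Element totals:
  C: 9
  H: 17
  F: 3
  O: 1
Molecular formula: C9H17F3O.
  M = 9(12.011) + 17(1.008) + 3(18.998) + 15.999
    = 108.099 + 17.136 + 56.994 + 15.999 = 198.228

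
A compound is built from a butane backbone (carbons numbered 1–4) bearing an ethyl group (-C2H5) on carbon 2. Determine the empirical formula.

Atom tally by fragment:
  CH3 → C:1 H:3
  CH(C2H5) → C:3 H:6
  CH2 → C:1 H:2
  CH3 → C:1 H:3
Element totals:
  C: 6
  H: 14
Molecular formula: C6H14.
gcd of subscripts = 2; dividing each by 2:
  C: 6/2 = 3
  H: 14/2 = 7

C3H7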